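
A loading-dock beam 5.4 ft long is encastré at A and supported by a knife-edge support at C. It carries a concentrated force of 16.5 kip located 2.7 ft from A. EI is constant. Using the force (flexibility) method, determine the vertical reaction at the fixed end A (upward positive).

Take the reaction at C as the redundant and release it; the primary structure is a cantilever fixed at A.
Deflection at C on the released cantilever, summing each load's contribution:
  point load 16.5 at a = 2.7: Pa²(3L − a)/(6EI) = 270.6/EI
Tip deflection under a unit load at C: L³/(3EI) = 52.49/EI.
The prop prevents deflection at C: R_C = δ_0/δ_{CC} = 270.6/52.49 = 5.156 kip.
Vertical equilibrium: R_A = ΣP − R_C = 16.5 − 5.156 = 11.34 kip.

R_A = 11.34 kip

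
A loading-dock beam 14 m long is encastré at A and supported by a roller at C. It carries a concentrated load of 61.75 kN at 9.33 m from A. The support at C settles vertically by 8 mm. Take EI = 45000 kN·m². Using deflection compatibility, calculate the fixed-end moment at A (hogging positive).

M_A = 133.7 kN·m

Release the roller at C. Primary structure: cantilever fixed at A.
Primary-structure tip deflection at C by superposition:
  point load 61.75 at a = 9.33: Pa²(3L − a)/(6EI) = 29268/EI
Tip deflection under a unit load at C: L³/(3EI) = 914.7/EI.
With EI = 45000 kN·m²: δ_0 = 0.65041 m and δ_{CC} = 0.020326 m/kN.
Compatibility — the beam at C must follow the support down by 0.008 m: δ_0 − R_C·δ_{CC} = 0.008, so R_C = (0.65041 − 0.008)/0.020326 = 31.61 kN.
Moment equilibrium about A: M_A = Σ(load moments about A) − R_C·L = 576.1 − 31.61×14 = 133.7 kN·m.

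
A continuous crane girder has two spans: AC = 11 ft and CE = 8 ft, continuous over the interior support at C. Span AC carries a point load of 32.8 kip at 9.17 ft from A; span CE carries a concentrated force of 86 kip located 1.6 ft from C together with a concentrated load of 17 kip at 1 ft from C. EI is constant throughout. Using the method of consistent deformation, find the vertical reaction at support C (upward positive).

R_C = 127 kip

Insert a hinge at C; M_C is the redundant, and each span becomes simply supported.
End slopes at the hinge C, treating each span as simply supported:
  span AC: point load 32.8 at a = 9.17: Pab(L + a)/(6LEI) = 168.2/EI
  span CE: point load 86 at a = 1.6: Pab(L + b)/(6LEI) = 264.2/EI
  span CE: point load 17 at a = 1: Pab(L + b)/(6LEI) = 37.19/EI
  relative rotation θ_0 = (168.2 + 301.4)/EI = 469.6/EI
A unit hogging moment at C produces rotation L₁/(3EI) + L₂/(3EI) = 6.333/EI.
Compatibility: M_C·(L₁+L₂)/(3EI) = θ_0, giving M_C = 74.15 kip·ft (hogging).
Span AC, ΣM about A with M_C applied at C: R_C^{AC}·11 = 300.8 + 74.15, so R_C^{AC} = 34.08 kip and R_A = 32.8 − 34.08 = -1.284 kip.
Span CE, ΣM about E: R_C^{CE}·8 = 669.4 + 74.15, so R_C^{CE} = 92.94 kip and R_E = 103 − 92.94 = 10.06 kip.
R_C = 34.08 + 92.94 = 127 kip.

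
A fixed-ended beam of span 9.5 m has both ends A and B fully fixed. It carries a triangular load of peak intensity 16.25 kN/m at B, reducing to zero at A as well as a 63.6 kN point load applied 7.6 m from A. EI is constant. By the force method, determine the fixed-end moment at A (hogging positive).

Take the two fixed-end moments M_A, M_B as redundants; the released structure is the simple span AB.
On the primary (simply-supported) span, the end slopes from the loading are:
  at A: triangular load, peak 16.25: 7w₀L³/(360EI) = 270.9/EI
  at B: triangular load, peak 16.25: w₀L³/(45EI) = 309.6/EI
  at A: point load 63.6 at a = 7.6: Pab(L + b)/(6LEI) = 183.7/EI
  at B: point load 63.6 at a = 7.6: Pab(L + a)/(6LEI) = 275.5/EI
  θ_A0 = 454.6/EI,  θ_B0 = 585.1/EI
Flexibility coefficients: a unit moment at one end gives L/(3EI) there and L/(6EI) at the far end, so f₁₁ = f₂₂ = 3.167/EI and f₁₂ = f₂₁ = 1.583/EI.
Compatibility — zero rotation at each built-in end:
  3.167 M_A + 1.583 M_B = 454.6
  1.583 M_A + 3.167 M_B = 585.1
Solving the pair gives M_A = 68.22 kN·m and M_B = 150.7 kN·m (hogging).

M_A = 68.22 kN·m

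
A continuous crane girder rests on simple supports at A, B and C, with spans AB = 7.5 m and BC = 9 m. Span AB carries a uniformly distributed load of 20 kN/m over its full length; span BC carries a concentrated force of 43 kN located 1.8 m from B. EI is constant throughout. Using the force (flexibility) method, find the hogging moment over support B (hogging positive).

M_B = 94.32 kN·m

Take M_B as the redundant. Released structure: two simple spans AB and BC with a hinge at B.
Rotations at B on the released spans (each span's end-slope, ×1/EI):
  span AB: UDL 20: wL³/(24EI) = 351.6/EI
  span BC: point load 43 at a = 1.8: Pab(L + b)/(6LEI) = 167.2/EI
  relative rotation θ_0 = (351.6 + 167.2)/EI = 518.7/EI
A unit hogging moment at B produces rotation L₁/(3EI) + L₂/(3EI) = 5.5/EI.
Slope continuity at B: θ_0 = M_B·5.5/EI, so M_B = 518.7/5.5 = 94.32 kN·m (hogging).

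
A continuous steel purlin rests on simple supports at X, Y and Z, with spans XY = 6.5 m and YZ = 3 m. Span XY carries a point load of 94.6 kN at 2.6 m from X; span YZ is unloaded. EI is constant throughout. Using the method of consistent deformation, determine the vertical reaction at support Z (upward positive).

R_Z = -23.56 kN

Release continuity at Y by inserting a hinge; the redundant is the internal moment M_Y. The primary structure is two simply-supported spans XY and YZ.
End slopes at the hinge Y, treating each span as simply supported:
  span XY: point load 94.6 at a = 2.6: Pab(L + a)/(6LEI) = 223.8/EI
  relative rotation θ_0 = (223.8 + 0)/EI = 223.8/EI
A unit hogging moment at Y produces rotation L₁/(3EI) + L₂/(3EI) = 3.167/EI.
Slope continuity at Y: θ_0 = M_Y·3.167/EI, so M_Y = 223.8/3.167 = 70.68 kN·m (hogging).
Span YZ, ΣM about Z: R_Y^{YZ}·3 = 0 + 70.68, so R_Y^{YZ} = 23.56 kN and R_Z = 0 − 23.56 = -23.56 kN.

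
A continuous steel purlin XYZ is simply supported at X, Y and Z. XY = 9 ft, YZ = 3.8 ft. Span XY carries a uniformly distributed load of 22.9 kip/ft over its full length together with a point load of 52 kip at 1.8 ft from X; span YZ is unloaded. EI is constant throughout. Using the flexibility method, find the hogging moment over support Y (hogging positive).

M_Y = 194.6 kip·ft

Insert a hinge at Y; M_Y is the redundant, and each span becomes simply supported.
Rotations at Y on the released spans (each span's end-slope, ×1/EI):
  span XY: UDL 22.9: wL³/(24EI) = 695.6/EI
  span XY: point load 52 at a = 1.8: Pab(L + a)/(6LEI) = 134.8/EI
  relative rotation θ_0 = (830.4 + 0)/EI = 830.4/EI
A unit hogging moment at Y produces rotation L₁/(3EI) + L₂/(3EI) = 4.267/EI.
Compatibility: M_Y·(L₁+L₂)/(3EI) = θ_0, giving M_Y = 194.6 kip·ft (hogging).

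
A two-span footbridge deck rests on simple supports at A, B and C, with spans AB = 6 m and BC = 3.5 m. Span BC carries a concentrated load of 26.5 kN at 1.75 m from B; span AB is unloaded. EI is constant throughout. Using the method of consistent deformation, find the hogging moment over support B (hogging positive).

M_B = 6.407 kN·m

Insert a hinge at B; M_B is the redundant, and each span becomes simply supported.
Rotations at B on the released spans (each span's end-slope, ×1/EI):
  span BC: point load 26.5 at a = 1.75: Pab(L + b)/(6LEI) = 20.29/EI
  relative rotation θ_0 = (0 + 20.29)/EI = 20.29/EI
A unit hogging moment at B produces rotation L₁/(3EI) + L₂/(3EI) = 3.167/EI.
Compatibility: M_B·(L₁+L₂)/(3EI) = θ_0, giving M_B = 6.407 kN·m (hogging).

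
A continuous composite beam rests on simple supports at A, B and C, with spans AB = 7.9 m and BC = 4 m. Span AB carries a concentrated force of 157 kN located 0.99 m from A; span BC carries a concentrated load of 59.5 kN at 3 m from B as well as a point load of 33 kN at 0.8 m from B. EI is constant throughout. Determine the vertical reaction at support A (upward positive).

R_A = 128.9 kN

Insert a hinge at B; M_B is the redundant, and each span becomes simply supported.
Discontinuity in slope at B on the released structure — sum the simple-span end rotations:
  span AB: point load 157 at a = 0.99: Pab(L + a)/(6LEI) = 201.4/EI
  span BC: point load 59.5 at a = 3: Pab(L + b)/(6LEI) = 37.19/EI
  span BC: point load 33 at a = 0.8: Pab(L + b)/(6LEI) = 25.34/EI
  relative rotation θ_0 = (201.4 + 62.53)/EI = 264/EI
A unit hogging moment at B produces rotation L₁/(3EI) + L₂/(3EI) = 3.967/EI.
Compatibility: M_B·(L₁+L₂)/(3EI) = θ_0, giving M_B = 66.55 kN·m (hogging).
Span AB, ΣM about A with M_B applied at B: R_B^{AB}·7.9 = 155.4 + 66.55, so R_B^{AB} = 28.1 kN and R_A = 157 − 28.1 = 128.9 kN.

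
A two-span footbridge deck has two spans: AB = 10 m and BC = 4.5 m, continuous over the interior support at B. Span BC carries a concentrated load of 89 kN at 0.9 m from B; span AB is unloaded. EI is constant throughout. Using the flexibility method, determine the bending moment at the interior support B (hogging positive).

M_B = 17.9 kN·m

Release continuity at B by inserting a hinge; the redundant is the internal moment M_B. The primary structure is two simply-supported spans AB and BC.
Discontinuity in slope at B on the released structure — sum the simple-span end rotations:
  span BC: point load 89 at a = 0.9: Pab(L + b)/(6LEI) = 86.51/EI
  relative rotation θ_0 = (0 + 86.51)/EI = 86.51/EI
A unit hogging moment at B produces rotation L₁/(3EI) + L₂/(3EI) = 4.833/EI.
Compatibility: M_B·(L₁+L₂)/(3EI) = θ_0, giving M_B = 17.9 kN·m (hogging).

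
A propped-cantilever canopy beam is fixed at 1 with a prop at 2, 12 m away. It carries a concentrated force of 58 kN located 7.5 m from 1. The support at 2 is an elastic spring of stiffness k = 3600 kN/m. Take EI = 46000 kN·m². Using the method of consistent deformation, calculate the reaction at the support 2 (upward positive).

Remove the prop at 2; the released (primary) structure is a cantilever built in at 1.
Primary-structure tip deflection at 2 by superposition:
  point load 58 at a = 7.5: Pa²(3L − a)/(6EI) = 15497/EI
Flexibility coefficient — unit upward force at 2: δ_{22} = L³/(3EI) = 576/EI.
With EI = 46000 kN·m²: δ_0 = 0.33689 m and δ_{22} = 0.012522 m/kN.
Compatibility — the spring shortens by R_2/k under the reaction it provides: δ_0 − R_2·δ_{22} = R_2/k. With 1/k = 0.000278 m/kN, R_2 = δ_0 / (δ_{22} + 1/k) = 0.33689 / (0.012522 + 0.000278) = 26.32 kN.

R_2 = 26.32 kN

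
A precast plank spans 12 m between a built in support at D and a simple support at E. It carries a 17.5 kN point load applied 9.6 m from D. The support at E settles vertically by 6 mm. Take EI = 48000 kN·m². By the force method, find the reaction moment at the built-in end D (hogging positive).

Release the roller at E. Primary structure: cantilever fixed at D.
Downward deflection at the released point E due to the loads:
  point load 17.5 at a = 9.6: Pa²(3L − a)/(6EI) = 7096/EI
Tip deflection under a unit load at E: L³/(3EI) = 576/EI.
With EI = 48000 kN·m²: δ_0 = 0.14784 m and δ_{EE} = 0.012 m/kN.
Compatibility — the beam at E must follow the support down by 0.006 m: δ_0 − R_E·δ_{EE} = 0.006, so R_E = (0.14784 − 0.006)/0.012 = 11.82 kN.
Moment equilibrium about D: M_D = Σ(load moments about D) − R_E·L = 168 − 11.82×12 = 26.16 kN·m.

M_D = 26.16 kN·m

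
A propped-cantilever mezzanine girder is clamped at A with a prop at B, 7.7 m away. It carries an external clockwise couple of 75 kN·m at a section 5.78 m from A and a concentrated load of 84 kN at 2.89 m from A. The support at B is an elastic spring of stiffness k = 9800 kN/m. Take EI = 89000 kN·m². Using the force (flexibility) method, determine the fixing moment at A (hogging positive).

M_A = 105.4 kN·m

Release the roller at B. Primary structure: cantilever fixed at A.
Free-end deflection of the primary structure under the applied loading (downward +):
  clockwise couple 75 at a = 5.78: M₀a(2L − a)/(2EI) = 2085/EI
  point load 84 at a = 2.89: Pa²(3L − a)/(6EI) = 2363/EI
  δ_0 = 4448/EI
Tip deflection under a unit load at B: L³/(3EI) = 152.2/EI.
With EI = 89000 kN·m²: δ_0 = 0.049981 m and δ_{BB} = 0.00171 m/kN.
Compatibility — the spring shortens by R_B/k under the reaction it provides: δ_0 − R_B·δ_{BB} = R_B/k. With 1/k = 0.000102 m/kN, R_B = δ_0 / (δ_{BB} + 1/k) = 0.049981 / (0.00171 + 0.000102) = 27.58 kN.
Moment equilibrium about A: M_A = Σ(load moments about A) − R_B·L = 317.8 − 27.58×7.7 = 105.4 kN·m.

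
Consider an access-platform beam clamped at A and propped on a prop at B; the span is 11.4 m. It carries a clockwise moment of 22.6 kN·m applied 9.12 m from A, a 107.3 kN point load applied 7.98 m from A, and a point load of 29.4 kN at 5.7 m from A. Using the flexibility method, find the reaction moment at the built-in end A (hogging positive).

M_A = 219.9 kN·m

Remove the prop at B; the released (primary) structure is a cantilever built in at A.
Downward deflection at the released point B due to the loads:
  clockwise couple 22.6 at a = 9.12: M₀a(2L − a)/(2EI) = 1410/EI
  point load 107.3 at a = 7.98: Pa²(3L − a)/(6EI) = 29860/EI
  point load 29.4 at a = 5.7: Pa²(3L − a)/(6EI) = 4537/EI
  δ_0 = 35807/EI
Tip deflection under a unit load at B: L³/(3EI) = 493.8/EI.
Compatibility at B: δ_0 − R_B·δ_{BB} = 0, so R_B = 35807/493.8 = 72.51 kN.
Moment equilibrium about A: M_A = Σ(load moments about A) − R_B·L = 1046 − 72.51×11.4 = 219.9 kN·m.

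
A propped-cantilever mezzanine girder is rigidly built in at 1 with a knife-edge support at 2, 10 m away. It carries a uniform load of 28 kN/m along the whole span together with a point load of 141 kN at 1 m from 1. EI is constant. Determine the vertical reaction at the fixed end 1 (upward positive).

Choose R_2 as the redundant. The primary structure is the cantilever fixed at 1.
Primary-structure tip deflection at 2 by superposition:
  UDL 28: wL⁴/(8EI) = 35000/EI
  point load 141 at a = 1: Pa²(3L − a)/(6EI) = 681.5/EI
  δ_0 = 35682/EI
Flexibility coefficient — unit upward force at 2: δ_{22} = L³/(3EI) = 333.3/EI.
The prop prevents deflection at 2: R_2 = δ_0/δ_{22} = 35682/333.3 = 107 kN.
Vertical equilibrium: R_1 = ΣP − R_2 = 421 − 107 = 314 kN.

R_1 = 314 kN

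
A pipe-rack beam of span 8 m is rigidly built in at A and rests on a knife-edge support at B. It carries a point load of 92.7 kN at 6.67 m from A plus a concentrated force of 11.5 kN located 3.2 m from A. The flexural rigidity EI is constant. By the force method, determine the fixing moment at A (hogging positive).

Take the reaction at B as the redundant and release it; the primary structure is a cantilever fixed at A.
Free-end deflection of the primary structure under the applied loading (downward +):
  point load 92.7 at a = 6.67: Pa²(3L − a)/(6EI) = 11912/EI
  point load 11.5 at a = 3.2: Pa²(3L − a)/(6EI) = 408.2/EI
  δ_0 = 12320/EI
Flexibility coefficient — unit upward force at B: δ_{BB} = L³/(3EI) = 170.7/EI.
Compatibility at B: δ_0 − R_B·δ_{BB} = 0, so R_B = 12320/170.7 = 72.19 kN.
Moment equilibrium about A: M_A = Σ(load moments about A) − R_B·L = 655.1 − 72.19×8 = 77.61 kN·m.

M_A = 77.61 kN·m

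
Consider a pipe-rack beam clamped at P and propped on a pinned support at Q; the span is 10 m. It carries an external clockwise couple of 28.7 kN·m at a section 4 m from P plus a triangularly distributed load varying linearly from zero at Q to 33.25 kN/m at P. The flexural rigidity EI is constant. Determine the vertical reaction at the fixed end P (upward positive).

Take the reaction at Q as the redundant and release it; the primary structure is a cantilever fixed at P.
Primary-structure tip deflection at Q by superposition:
  clockwise couple 28.7 at a = 4: M₀a(2L − a)/(2EI) = 918.4/EI
  triangular load, peak 33.25 at the fixed end: w₀L⁴/(30EI) = 11083/EI
  δ_0 = 12002/EI
Tip deflection under a unit load at Q: L³/(3EI) = 333.3/EI.
The prop prevents deflection at Q: R_Q = δ_0/δ_{QQ} = 12002/333.3 = 36.01 kN.
Vertical equilibrium: R_P = ΣP − R_Q = 166.2 − 36.01 = 130.2 kN.

R_P = 130.2 kN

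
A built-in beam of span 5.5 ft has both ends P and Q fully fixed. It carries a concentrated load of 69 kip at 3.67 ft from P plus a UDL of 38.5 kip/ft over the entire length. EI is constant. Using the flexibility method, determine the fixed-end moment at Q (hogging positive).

M_Q = 153.3 kip·ft

Release both end moments; the primary structure is a simply-supported span PQ with redundants M_P and M_Q.
Simple-span end rotations at P and Q under the given loads:
  at P: point load 69 at a = 3.67: Pab(L + b)/(6LEI) = 102.9/EI
  at Q: point load 69 at a = 3.67: Pab(L + a)/(6LEI) = 128.8/EI
  at P: UDL 38.5: wL³/(24EI) = 266.9/EI
  at Q: UDL 38.5: wL³/(24EI) = 266.9/EI
  θ_P0 = 369.8/EI,  θ_Q0 = 395.7/EI
Flexibility coefficients: a unit moment at one end gives L/(3EI) there and L/(6EI) at the far end, so f₁₁ = f₂₂ = 1.833/EI and f₁₂ = f₂₁ = 0.9167/EI.
Compatibility — zero rotation at each built-in end:
  1.833 M_P + 0.9167 M_Q = 369.8
  0.9167 M_P + 1.833 M_Q = 395.7
Solving the pair gives M_P = 125.1 kip·ft and M_Q = 153.3 kip·ft (hogging).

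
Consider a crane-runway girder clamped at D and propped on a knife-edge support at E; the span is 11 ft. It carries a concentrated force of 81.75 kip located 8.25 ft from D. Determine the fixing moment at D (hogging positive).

Release the roller at E. Primary structure: cantilever fixed at D.
Deflection at E on the released cantilever, summing each load's contribution:
  point load 81.75 at a = 8.25: Pa²(3L − a)/(6EI) = 22952/EI
Flexibility coefficient — unit upward force at E: δ_{EE} = L³/(3EI) = 443.7/EI.
Compatibility at E: δ_0 − R_E·δ_{EE} = 0, so R_E = 22952/443.7 = 51.73 kip.
Moment equilibrium about D: M_D = Σ(load moments about D) − R_E·L = 674.4 − 51.73×11 = 105.4 kip·ft.

M_D = 105.4 kip·ft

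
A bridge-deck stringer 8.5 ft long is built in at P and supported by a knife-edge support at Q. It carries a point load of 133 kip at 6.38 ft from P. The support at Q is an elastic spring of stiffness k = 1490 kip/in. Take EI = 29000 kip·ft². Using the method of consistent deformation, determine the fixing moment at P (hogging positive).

Choose R_Q as the redundant. The primary structure is the cantilever fixed at P.
Free-end deflection of the primary structure under the applied loading (downward +):
  point load 133 at a = 6.38: Pa²(3L − a)/(6EI) = 17252/EI
Tip deflection under a unit load at Q: L³/(3EI) = 204.7/EI.
With EI = 29000 kip·ft²: δ_0 = 0.59488 ft and δ_{QQ} = 0.007059 ft/kip.
Compatibility — the spring shortens by R_Q/k under the reaction it provides: δ_0 − R_Q·δ_{QQ} = R_Q/k. With 1/k = 1/(1490×12) ft/kip = 0.000056 ft/kip, R_Q = δ_0 / (δ_{QQ} + 1/k) = 0.59488 / (0.007059 + 0.000056) = 83.61 kip.
Moment equilibrium about P: M_P = Σ(load moments about P) − R_Q·L = 848.5 − 83.61×8.5 = 137.8 kip·ft.

M_P = 137.8 kip·ft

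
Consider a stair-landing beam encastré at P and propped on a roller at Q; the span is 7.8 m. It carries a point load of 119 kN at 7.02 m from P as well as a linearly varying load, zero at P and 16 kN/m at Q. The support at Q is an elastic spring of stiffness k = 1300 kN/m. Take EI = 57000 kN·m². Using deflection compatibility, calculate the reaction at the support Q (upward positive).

Choose R_Q as the redundant. The primary structure is the cantilever fixed at P.
Deflection at Q on the released cantilever, summing each load's contribution:
  point load 119 at a = 7.02: Pa²(3L − a)/(6EI) = 16010/EI
  triangular load, peak 16 at the free end: 11w₀L⁴/(120EI) = 5429/EI
  δ_0 = 21439/EI
Tip deflection under a unit load at Q: L³/(3EI) = 158.2/EI.
With EI = 57000 kN·m²: δ_0 = 0.37612 m and δ_{QQ} = 0.002775 m/kN.
Compatibility — the spring shortens by R_Q/k under the reaction it provides: δ_0 − R_Q·δ_{QQ} = R_Q/k. With 1/k = 0.000769 m/kN, R_Q = δ_0 / (δ_{QQ} + 1/k) = 0.37612 / (0.002775 + 0.000769) = 106.1 kN.

R_Q = 106.1 kN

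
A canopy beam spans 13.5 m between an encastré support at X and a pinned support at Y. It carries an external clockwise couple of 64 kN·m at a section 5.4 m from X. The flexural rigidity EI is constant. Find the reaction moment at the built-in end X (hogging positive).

Take the reaction at Y as the redundant and release it; the primary structure is a cantilever fixed at X.
Deflection at Y on the released cantilever, summing each load's contribution:
  clockwise couple 64 at a = 5.4: M₀a(2L − a)/(2EI) = 3732/EI
Flexibility coefficient — unit upward force at Y: δ_{YY} = L³/(3EI) = 820.1/EI.
Compatibility at Y: δ_0 − R_Y·δ_{YY} = 0, so R_Y = 3732/820.1 = 4.551 kN.
Moment equilibrium about X: M_X = Σ(load moments about X) − R_Y·L = 64 − 4.551×13.5 = 2.56 kN·m.

M_X = 2.56 kN·m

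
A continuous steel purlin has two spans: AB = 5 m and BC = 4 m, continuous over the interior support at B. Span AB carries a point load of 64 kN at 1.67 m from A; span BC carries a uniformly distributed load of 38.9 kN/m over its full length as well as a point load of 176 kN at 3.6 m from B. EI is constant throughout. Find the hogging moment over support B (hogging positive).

M_B = 76.44 kN·m

Insert a hinge at B; M_B is the redundant, and each span becomes simply supported.
Rotations at B on the released spans (each span's end-slope, ×1/EI):
  span AB: point load 64 at a = 1.67: Pab(L + a)/(6LEI) = 79.13/EI
  span BC: UDL 38.9: wL³/(24EI) = 103.7/EI
  span BC: point load 176 at a = 3.6: Pab(L + b)/(6LEI) = 46.46/EI
  relative rotation θ_0 = (79.13 + 150.2)/EI = 229.3/EI
A unit hogging moment at B produces rotation L₁/(3EI) + L₂/(3EI) = 3/EI.
Compatibility: M_B·(L₁+L₂)/(3EI) = θ_0, giving M_B = 76.44 kN·m (hogging).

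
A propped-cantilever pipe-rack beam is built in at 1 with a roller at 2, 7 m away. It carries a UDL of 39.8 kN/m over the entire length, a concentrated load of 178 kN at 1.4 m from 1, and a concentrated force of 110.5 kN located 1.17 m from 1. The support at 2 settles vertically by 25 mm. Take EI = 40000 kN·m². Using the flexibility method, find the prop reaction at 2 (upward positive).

Remove the prop at 2; the released (primary) structure is a cantilever built in at 1.
Downward deflection at the released point 2 due to the loads:
  UDL 39.8: wL⁴/(8EI) = 11945/EI
  point load 178 at a = 1.4: Pa²(3L − a)/(6EI) = 1140/EI
  point load 110.5 at a = 1.17: Pa²(3L − a)/(6EI) = 499.9/EI
  δ_0 = 13585/EI
Tip deflection under a unit load at 2: L³/(3EI) = 114.3/EI.
With EI = 40000 kN·m²: δ_0 = 0.33961 m and δ_{22} = 0.002858 m/kN.
Compatibility — the beam at 2 must follow the support down by 0.025 m: δ_0 − R_2·δ_{22} = 0.025, so R_2 = (0.33961 − 0.025)/0.002858 = 110.1 kN.

R_2 = 110.1 kN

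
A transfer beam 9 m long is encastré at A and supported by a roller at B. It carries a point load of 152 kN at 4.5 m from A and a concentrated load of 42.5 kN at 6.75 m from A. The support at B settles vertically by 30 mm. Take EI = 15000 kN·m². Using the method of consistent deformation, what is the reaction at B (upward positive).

R_B = 72.54 kN

Choose R_B as the redundant. The primary structure is the cantilever fixed at A.
Free-end deflection of the primary structure under the applied loading (downward +):
  point load 152 at a = 4.5: Pa²(3L − a)/(6EI) = 11542/EI
  point load 42.5 at a = 6.75: Pa²(3L − a)/(6EI) = 6535/EI
  δ_0 = 18078/EI
Tip deflection under a unit load at B: L³/(3EI) = 243/EI.
With EI = 15000 kN·m²: δ_0 = 1.2052 m and δ_{BB} = 0.0162 m/kN.
Compatibility — the beam at B must follow the support down by 0.03 m: δ_0 − R_B·δ_{BB} = 0.03, so R_B = (1.2052 − 0.03)/0.0162 = 72.54 kN.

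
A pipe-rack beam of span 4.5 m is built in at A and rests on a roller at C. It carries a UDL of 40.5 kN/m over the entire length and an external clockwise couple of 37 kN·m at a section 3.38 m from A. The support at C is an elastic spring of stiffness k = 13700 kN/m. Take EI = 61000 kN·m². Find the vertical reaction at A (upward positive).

R_A = 112.6 kN

Choose R_C as the redundant. The primary structure is the cantilever fixed at A.
Primary-structure tip deflection at C by superposition:
  UDL 40.5: wL⁴/(8EI) = 2076/EI
  clockwise couple 37 at a = 3.38: M₀a(2L − a)/(2EI) = 351.4/EI
  δ_0 = 2427/EI
Tip deflection under a unit load at C: L³/(3EI) = 30.38/EI.
With EI = 61000 kN·m²: δ_0 = 0.039793 m and δ_{CC} = 0.000498 m/kN.
Compatibility — the spring shortens by R_C/k under the reaction it provides: δ_0 − R_C·δ_{CC} = R_C/k. With 1/k = 0.000073 m/kN, R_C = δ_0 / (δ_{CC} + 1/k) = 0.039793 / (0.000498 + 0.000073) = 69.7 kN.
Vertical equilibrium: R_A = ΣP − R_C = 182.2 − 69.7 = 112.6 kN.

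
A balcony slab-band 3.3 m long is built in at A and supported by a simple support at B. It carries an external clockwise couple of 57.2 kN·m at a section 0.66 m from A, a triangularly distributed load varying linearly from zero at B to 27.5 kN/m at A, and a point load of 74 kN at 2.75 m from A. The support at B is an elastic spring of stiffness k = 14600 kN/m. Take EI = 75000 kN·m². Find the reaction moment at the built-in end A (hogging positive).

M_A = 139.5 kN·m

Choose R_B as the redundant. The primary structure is the cantilever fixed at A.
Free-end deflection of the primary structure under the applied loading (downward +):
  clockwise couple 57.2 at a = 0.66: M₀a(2L − a)/(2EI) = 112.1/EI
  triangular load, peak 27.5 at the fixed end: w₀L⁴/(30EI) = 108.7/EI
  point load 74 at a = 2.75: Pa²(3L − a)/(6EI) = 666.9/EI
  δ_0 = 887.7/EI
Tip deflection under a unit load at B: L³/(3EI) = 11.98/EI.
With EI = 75000 kN·m²: δ_0 = 0.011836 m and δ_{BB} = 0.00016 m/kN.
Compatibility — the spring shortens by R_B/k under the reaction it provides: δ_0 − R_B·δ_{BB} = R_B/k. With 1/k = 0.000068 m/kN, R_B = δ_0 / (δ_{BB} + 1/k) = 0.011836 / (0.00016 + 0.000068) = 51.86 kN.
Moment equilibrium about A: M_A = Σ(load moments about A) − R_B·L = 310.6 − 51.86×3.3 = 139.5 kN·m.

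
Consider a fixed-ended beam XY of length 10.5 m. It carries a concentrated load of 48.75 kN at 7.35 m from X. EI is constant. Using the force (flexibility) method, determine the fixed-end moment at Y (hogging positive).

Take the two fixed-end moments M_X, M_Y as redundants; the released structure is the simple span XY.
End rotations of the released simple span under the applied load (×1/EI):
  at X: point load 48.75 at a = 7.35: Pab(L + b)/(6LEI) = 244.5/EI
  at Y: point load 48.75 at a = 7.35: Pab(L + a)/(6LEI) = 319.8/EI
  θ_X0 = 244.5/EI,  θ_Y0 = 319.8/EI
Flexibility coefficients: a unit moment at one end gives L/(3EI) there and L/(6EI) at the far end, so f₁₁ = f₂₂ = 3.5/EI and f₁₂ = f₂₁ = 1.75/EI.
Compatibility — zero rotation at each built-in end:
  3.5 M_X + 1.75 M_Y = 244.5
  1.75 M_X + 3.5 M_Y = 319.8
Solving the pair gives M_X = 32.25 kN·m and M_Y = 75.25 kN·m (hogging).

M_Y = 75.25 kN·m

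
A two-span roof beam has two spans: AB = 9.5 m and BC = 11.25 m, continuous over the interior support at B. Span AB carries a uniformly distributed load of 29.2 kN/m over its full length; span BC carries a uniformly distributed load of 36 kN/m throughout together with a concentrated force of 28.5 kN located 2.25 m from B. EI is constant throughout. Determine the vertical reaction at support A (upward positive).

Insert a hinge at B; M_B is the redundant, and each span becomes simply supported.
Discontinuity in slope at B on the released structure — sum the simple-span end rotations:
  span AB: UDL 29.2: wL³/(24EI) = 1043/EI
  span BC: UDL 36: wL³/(24EI) = 2136/EI
  span BC: point load 28.5 at a = 2.25: Pab(L + b)/(6LEI) = 173.1/EI
  relative rotation θ_0 = (1043 + 2309)/EI = 3352/EI
A unit hogging moment at B produces rotation L₁/(3EI) + L₂/(3EI) = 6.917/EI.
Slope continuity at B: θ_0 = M_B·6.917/EI, so M_B = 3352/6.917 = 484.6 kN·m (hogging).
Span AB, ΣM about A with M_B applied at B: R_B^{AB}·9.5 = 1318 + 484.6, so R_B^{AB} = 189.7 kN and R_A = 277.4 − 189.7 = 87.69 kN.

R_A = 87.69 kN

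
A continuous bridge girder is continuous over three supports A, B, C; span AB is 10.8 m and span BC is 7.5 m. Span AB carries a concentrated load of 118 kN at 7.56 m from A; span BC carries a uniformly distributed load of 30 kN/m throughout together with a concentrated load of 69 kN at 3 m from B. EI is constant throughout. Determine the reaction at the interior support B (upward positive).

R_B = 295.6 kN

Take M_B as the redundant. Released structure: two simple spans AB and BC with a hinge at B.
End slopes at the hinge B, treating each span as simply supported:
  span AB: point load 118 at a = 7.56: Pab(L + a)/(6LEI) = 818.9/EI
  span BC: UDL 30: wL³/(24EI) = 527.3/EI
  span BC: point load 69 at a = 3: Pab(L + b)/(6LEI) = 248.4/EI
  relative rotation θ_0 = (818.9 + 775.7)/EI = 1595/EI
A unit hogging moment at B produces rotation L₁/(3EI) + L₂/(3EI) = 6.1/EI.
Compatibility: M_B·(L₁+L₂)/(3EI) = θ_0, giving M_B = 261.4 kN·m (hogging).
Span AB, ΣM about A with M_B applied at B: R_B^{AB}·10.8 = 892.1 + 261.4, so R_B^{AB} = 106.8 kN and R_A = 118 − 106.8 = 11.19 kN.
Span BC, ΣM about C: R_B^{BC}·7.5 = 1154 + 261.4, so R_B^{BC} = 188.8 kN and R_C = 294 − 188.8 = 105.2 kN.
R_B = 106.8 + 188.8 = 295.6 kN.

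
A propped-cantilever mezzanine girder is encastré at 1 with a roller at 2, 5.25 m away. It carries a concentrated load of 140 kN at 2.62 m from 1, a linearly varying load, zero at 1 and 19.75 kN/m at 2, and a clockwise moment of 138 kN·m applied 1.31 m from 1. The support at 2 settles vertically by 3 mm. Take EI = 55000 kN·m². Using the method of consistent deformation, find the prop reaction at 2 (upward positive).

R_2 = 85.92 kN

Remove the prop at 2; the released (primary) structure is a cantilever built in at 1.
Deflection at 2 on the released cantilever, summing each load's contribution:
  point load 140 at a = 2.62: Pa²(3L − a)/(6EI) = 2103/EI
  triangular load, peak 19.75 at the free end: 11w₀L⁴/(120EI) = 1375/EI
  clockwise couple 138 at a = 1.31: M₀a(2L − a)/(2EI) = 830.7/EI
  δ_0 = 4309/EI
Tip deflection under a unit load at 2: L³/(3EI) = 48.23/EI.
With EI = 55000 kN·m²: δ_0 = 0.078347 m and δ_{22} = 0.000877 m/kN.
Compatibility — the beam at 2 must follow the support down by 0.003 m: δ_0 − R_2·δ_{22} = 0.003, so R_2 = (0.078347 − 0.003)/0.000877 = 85.92 kN.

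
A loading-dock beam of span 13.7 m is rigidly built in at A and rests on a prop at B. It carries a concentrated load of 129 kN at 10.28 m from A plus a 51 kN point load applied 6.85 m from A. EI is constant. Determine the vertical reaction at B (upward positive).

Take the reaction at B as the redundant and release it; the primary structure is a cantilever fixed at A.
Downward deflection at the released point B due to the loads:
  point load 129 at a = 10.28: Pa²(3L − a)/(6EI) = 70026/EI
  point load 51 at a = 6.85: Pa²(3L − a)/(6EI) = 13660/EI
  δ_0 = 83686/EI
Flexibility coefficient — unit upward force at B: δ_{BB} = L³/(3EI) = 857.1/EI.
Compatibility at B: δ_0 − R_B·δ_{BB} = 0, so R_B = 83686/857.1 = 97.64 kN.

R_B = 97.64 kN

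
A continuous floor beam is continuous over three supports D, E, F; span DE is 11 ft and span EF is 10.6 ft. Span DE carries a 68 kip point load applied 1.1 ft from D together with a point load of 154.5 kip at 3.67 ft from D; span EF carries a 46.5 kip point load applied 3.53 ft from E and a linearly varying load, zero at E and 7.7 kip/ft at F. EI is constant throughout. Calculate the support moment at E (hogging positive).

Release continuity at E by inserting a hinge; the redundant is the internal moment M_E. The primary structure is two simply-supported spans DE and EF.
Discontinuity in slope at E on the released structure — sum the simple-span end rotations:
  span DE: point load 68 at a = 1.1: Pab(L + a)/(6LEI) = 135.8/EI
  span DE: point load 154.5 at a = 3.67: Pab(L + a)/(6LEI) = 923.8/EI
  span EF: point load 46.5 at a = 3.53: Pab(L + b)/(6LEI) = 322.4/EI
  span EF: triangular load, peak 7.7: 7w₀L³/(360EI) = 178.3/EI
  relative rotation θ_0 = (1060 + 500.7)/EI = 1560/EI
A unit hogging moment at E produces rotation L₁/(3EI) + L₂/(3EI) = 7.2/EI.
Slope continuity at E: θ_0 = M_E·7.2/EI, so M_E = 1560/7.2 = 216.7 kip·ft (hogging).

M_E = 216.7 kip·ft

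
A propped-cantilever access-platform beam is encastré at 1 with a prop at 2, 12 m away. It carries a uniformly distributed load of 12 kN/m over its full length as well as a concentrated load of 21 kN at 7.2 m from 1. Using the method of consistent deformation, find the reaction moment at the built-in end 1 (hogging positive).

Take the reaction at 2 as the redundant and release it; the primary structure is a cantilever fixed at 1.
Deflection at 2 on the released cantilever, summing each load's contribution:
  UDL 12: wL⁴/(8EI) = 31104/EI
  point load 21 at a = 7.2: Pa²(3L − a)/(6EI) = 5225/EI
  δ_0 = 36329/EI
Flexibility coefficient — unit upward force at 2: δ_{22} = L³/(3EI) = 576/EI.
Compatibility at 2: δ_0 − R_2·δ_{22} = 0, so R_2 = 36329/576 = 63.07 kN.
Moment equilibrium about 1: M_1 = Σ(load moments about 1) − R_2·L = 1015 − 63.07×12 = 258.3 kN·m.

M_1 = 258.3 kN·m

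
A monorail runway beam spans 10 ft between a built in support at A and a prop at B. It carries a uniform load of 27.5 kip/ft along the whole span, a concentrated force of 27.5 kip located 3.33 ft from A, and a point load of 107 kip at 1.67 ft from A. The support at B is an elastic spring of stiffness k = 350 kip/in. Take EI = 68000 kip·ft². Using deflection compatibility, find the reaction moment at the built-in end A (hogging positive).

M_A = 582.7 kip·ft

Remove the prop at B; the released (primary) structure is a cantilever built in at A.
Downward deflection at the released point B due to the loads:
  UDL 27.5: wL⁴/(8EI) = 34375/EI
  point load 27.5 at a = 3.33: Pa²(3L − a)/(6EI) = 1355/EI
  point load 107 at a = 1.67: Pa²(3L − a)/(6EI) = 1409/EI
  δ_0 = 37139/EI
Flexibility coefficient — unit upward force at B: δ_{BB} = L³/(3EI) = 333.3/EI.
With EI = 68000 kip·ft²: δ_0 = 0.54617 ft and δ_{BB} = 0.004902 ft/kip.
Compatibility — the spring shortens by R_B/k under the reaction it provides: δ_0 − R_B·δ_{BB} = R_B/k. With 1/k = 1/(350×12) ft/kip = 0.000238 ft/kip, R_B = δ_0 / (δ_{BB} + 1/k) = 0.54617 / (0.004902 + 0.000238) = 106.3 kip.
Moment equilibrium about A: M_A = Σ(load moments about A) − R_B·L = 1645 − 106.3×10 = 582.7 kip·ft.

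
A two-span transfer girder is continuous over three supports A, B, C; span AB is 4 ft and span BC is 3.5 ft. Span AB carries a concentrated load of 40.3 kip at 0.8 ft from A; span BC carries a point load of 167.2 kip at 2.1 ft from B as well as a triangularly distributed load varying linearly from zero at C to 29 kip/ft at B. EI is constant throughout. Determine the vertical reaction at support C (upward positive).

R_C = 98.61 kip

Release continuity at B by inserting a hinge; the redundant is the internal moment M_B. The primary structure is two simply-supported spans AB and BC.
Rotations at B on the released spans (each span's end-slope, ×1/EI):
  span AB: point load 40.3 at a = 0.8: Pab(L + a)/(6LEI) = 20.63/EI
  span BC: point load 167.2 at a = 2.1: Pab(L + b)/(6LEI) = 114.7/EI
  span BC: triangular load, peak 29: w₀L³/(45EI) = 27.63/EI
  relative rotation θ_0 = (20.63 + 142.3)/EI = 163/EI
A unit hogging moment at B produces rotation L₁/(3EI) + L₂/(3EI) = 2.5/EI.
Compatibility: M_B·(L₁+L₂)/(3EI) = θ_0, giving M_B = 65.19 kip·ft (hogging).
Span BC, ΣM about C: R_B^{BC}·3.5 = 352.5 + 65.19, so R_B^{BC} = 119.3 kip and R_C = 217.9 − 119.3 = 98.61 kip.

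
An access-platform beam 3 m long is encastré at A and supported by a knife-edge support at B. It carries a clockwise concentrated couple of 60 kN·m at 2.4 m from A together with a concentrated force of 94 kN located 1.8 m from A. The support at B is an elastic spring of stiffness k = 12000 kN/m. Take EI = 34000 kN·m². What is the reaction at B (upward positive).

R_B = 52.79 kN

Choose R_B as the redundant. The primary structure is the cantilever fixed at A.
Primary-structure tip deflection at B by superposition:
  clockwise couple 60 at a = 2.4: M₀a(2L − a)/(2EI) = 259.2/EI
  point load 94 at a = 1.8: Pa²(3L − a)/(6EI) = 365.5/EI
  δ_0 = 624.7/EI
Tip deflection under a unit load at B: L³/(3EI) = 9/EI.
With EI = 34000 kN·m²: δ_0 = 0.018373 m and δ_{BB} = 0.000265 m/kN.
Compatibility — the spring shortens by R_B/k under the reaction it provides: δ_0 − R_B·δ_{BB} = R_B/k. With 1/k = 0.000083 m/kN, R_B = δ_0 / (δ_{BB} + 1/k) = 0.018373 / (0.000265 + 0.000083) = 52.79 kN.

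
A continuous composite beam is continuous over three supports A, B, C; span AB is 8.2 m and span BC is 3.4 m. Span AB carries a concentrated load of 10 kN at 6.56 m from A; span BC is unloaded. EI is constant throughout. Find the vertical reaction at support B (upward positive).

Take M_B as the redundant. Released structure: two simple spans AB and BC with a hinge at B.
Discontinuity in slope at B on the released structure — sum the simple-span end rotations:
  span AB: point load 10 at a = 6.56: Pab(L + a)/(6LEI) = 32.28/EI
  relative rotation θ_0 = (32.28 + 0)/EI = 32.28/EI
A unit hogging moment at B produces rotation L₁/(3EI) + L₂/(3EI) = 3.867/EI.
Compatibility: M_B·(L₁+L₂)/(3EI) = θ_0, giving M_B = 8.347 kN·m (hogging).
Span AB, ΣM about A with M_B applied at B: R_B^{AB}·8.2 = 65.6 + 8.347, so R_B^{AB} = 9.018 kN and R_A = 10 − 9.018 = 0.9821 kN.
Span BC, ΣM about C: R_B^{BC}·3.4 = 0 + 8.347, so R_B^{BC} = 2.455 kN and R_C = 0 − 2.455 = -2.455 kN.
R_B = 9.018 + 2.455 = 11.47 kN.

R_B = 11.47 kN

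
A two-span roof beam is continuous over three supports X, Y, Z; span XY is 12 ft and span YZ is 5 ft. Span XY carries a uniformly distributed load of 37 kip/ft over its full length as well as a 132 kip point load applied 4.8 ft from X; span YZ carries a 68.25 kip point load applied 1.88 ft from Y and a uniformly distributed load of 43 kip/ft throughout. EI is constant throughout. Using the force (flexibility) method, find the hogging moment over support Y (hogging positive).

Take M_Y as the redundant. Released structure: two simple spans XY and YZ with a hinge at Y.
Discontinuity in slope at Y on the released structure — sum the simple-span end rotations:
  span XY: UDL 37: wL³/(24EI) = 2664/EI
  span XY: point load 132 at a = 4.8: Pab(L + a)/(6LEI) = 1064/EI
  span YZ: point load 68.25 at a = 1.88: Pab(L + b)/(6LEI) = 108.4/EI
  span YZ: UDL 43: wL³/(24EI) = 224/EI
  relative rotation θ_0 = (3728 + 332.3)/EI = 4061/EI
A unit hogging moment at Y produces rotation L₁/(3EI) + L₂/(3EI) = 5.667/EI.
Compatibility: M_Y·(L₁+L₂)/(3EI) = θ_0, giving M_Y = 716.6 kip·ft (hogging).

M_Y = 716.6 kip·ft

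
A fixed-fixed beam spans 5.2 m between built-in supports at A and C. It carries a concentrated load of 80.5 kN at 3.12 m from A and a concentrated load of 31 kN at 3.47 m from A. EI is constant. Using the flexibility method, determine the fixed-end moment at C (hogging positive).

M_C = 84.16 kN·m

Release both end moments; the primary structure is a simply-supported span AC with redundants M_A and M_C.
Simple-span end rotations at A and C under the given loads:
  at A: point load 80.5 at a = 3.12: Pab(L + b)/(6LEI) = 121.9/EI
  at C: point load 80.5 at a = 3.12: Pab(L + a)/(6LEI) = 139.3/EI
  at A: point load 31 at a = 3.47: Pab(L + b)/(6LEI) = 41.33/EI
  at C: point load 31 at a = 3.47: Pab(L + a)/(6LEI) = 51.71/EI
  θ_A0 = 163.2/EI,  θ_C0 = 191/EI
Flexibility coefficients: a unit moment at one end gives L/(3EI) there and L/(6EI) at the far end, so f₁₁ = f₂₂ = 1.733/EI and f₁₂ = f₂₁ = 0.8667/EI.
Compatibility — zero rotation at each built-in end:
  1.733 M_A + 0.8667 M_C = 163.2
  0.8667 M_A + 1.733 M_C = 191
Solving the pair gives M_A = 52.09 kN·m and M_C = 84.16 kN·m (hogging).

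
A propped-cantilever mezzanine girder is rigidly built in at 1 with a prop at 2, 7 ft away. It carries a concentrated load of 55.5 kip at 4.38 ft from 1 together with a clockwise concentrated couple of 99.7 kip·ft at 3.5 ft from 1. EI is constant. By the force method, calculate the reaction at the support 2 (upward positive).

R_2 = 41.82 kip

Take the reaction at 2 as the redundant and release it; the primary structure is a cantilever fixed at 1.
Downward deflection at the released point 2 due to the loads:
  point load 55.5 at a = 4.38: Pa²(3L − a)/(6EI) = 2949/EI
  clockwise couple 99.7 at a = 3.5: M₀a(2L − a)/(2EI) = 1832/EI
  δ_0 = 4781/EI
Tip deflection under a unit load at 2: L³/(3EI) = 114.3/EI.
The prop prevents deflection at 2: R_2 = δ_0/δ_{22} = 4781/114.3 = 41.82 kip.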